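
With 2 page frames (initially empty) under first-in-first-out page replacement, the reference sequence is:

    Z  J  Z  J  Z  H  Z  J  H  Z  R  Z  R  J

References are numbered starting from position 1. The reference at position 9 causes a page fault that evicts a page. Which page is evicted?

Z

pos 1: Z -> miss, frames {Z}
pos 2: J -> miss, frames {Z,J}
pos 3: Z -> hit
pos 4: J -> hit
pos 5: Z -> hit
pos 6: H -> miss, evict Z, frames {J,H}
pos 7: Z -> miss, evict J, frames {H,Z}
pos 8: J -> miss, evict H, frames {Z,J}
pos 9: H -> miss, evict Z, frames {J,H}
At position 9, page Z is evicted.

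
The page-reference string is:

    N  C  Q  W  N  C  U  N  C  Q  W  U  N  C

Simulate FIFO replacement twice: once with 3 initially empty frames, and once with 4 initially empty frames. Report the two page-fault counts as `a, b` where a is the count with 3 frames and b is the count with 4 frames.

11, 12

3 frames: F F F F F F F . . F F . F F → 11 faults.
4 frames: F F F F . . F F F F F F F F → 12 faults.
12 > 11: adding a frame increased faults — Belady's anomaly.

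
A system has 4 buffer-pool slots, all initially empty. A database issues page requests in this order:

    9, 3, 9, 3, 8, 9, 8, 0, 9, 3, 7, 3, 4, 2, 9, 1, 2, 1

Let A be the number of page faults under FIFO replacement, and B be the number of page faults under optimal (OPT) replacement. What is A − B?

1

Under FIFO: F F . . F . . F . . F . F F F F . . → 9 faults.
Under OPT: F F . . F . . F . . F . F F . F . . → 8 faults.
A − B = 9 − 8 = 1.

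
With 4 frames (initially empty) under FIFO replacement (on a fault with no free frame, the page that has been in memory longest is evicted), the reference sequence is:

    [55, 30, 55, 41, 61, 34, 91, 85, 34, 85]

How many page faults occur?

55 -> miss, frames [55]
30 -> miss, frames [55, 30]
55 -> hit
41 -> miss, frames [55, 30, 41]
61 -> miss, frames [55, 30, 41, 61]
34 -> miss, evict 55, frames [30, 41, 61, 34]
91 -> miss, evict 30, frames [41, 61, 34, 91]
85 -> miss, evict 41, frames [61, 34, 91, 85]
34 -> hit
85 -> hit
Page faults: 7.

7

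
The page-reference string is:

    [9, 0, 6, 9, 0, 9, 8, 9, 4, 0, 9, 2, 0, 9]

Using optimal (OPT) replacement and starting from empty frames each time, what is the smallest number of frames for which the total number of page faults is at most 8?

3

f=1: 14 faults
f=2: 9 faults
f=3: 6 faults
f=4: 6 faults
f=5: 6 faults
f=6: 6 faults
Smallest f with faults ≤ 8 is 3.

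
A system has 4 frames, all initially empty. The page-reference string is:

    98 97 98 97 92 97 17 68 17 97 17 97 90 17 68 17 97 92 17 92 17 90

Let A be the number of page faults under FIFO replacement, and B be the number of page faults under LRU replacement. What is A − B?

1

Under FIFO: F F . . F . F F . . . . F . . . F F F . . . → 9 faults.
Under LRU: F F . . F . F F . . . . F . . . . F . . . F → 8 faults.
A − B = 9 − 8 = 1.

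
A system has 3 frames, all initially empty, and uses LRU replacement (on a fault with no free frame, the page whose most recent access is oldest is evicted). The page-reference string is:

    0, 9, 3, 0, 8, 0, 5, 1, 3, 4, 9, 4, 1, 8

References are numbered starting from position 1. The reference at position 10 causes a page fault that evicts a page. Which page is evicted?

5

pos 1: 0 → miss, frames [0]
pos 2: 9 → miss, frames [0, 9]
pos 3: 3 → miss, frames [0, 9, 3]
pos 4: 0 → hit
pos 5: 8 → miss, evict 9, frames [3, 0, 8]
pos 6: 0 → hit
pos 7: 5 → miss, evict 3, frames [8, 0, 5]
pos 8: 1 → miss, evict 8, frames [0, 5, 1]
pos 9: 3 → miss, evict 0, frames [5, 1, 3]
pos 10: 4 → miss, evict 5, frames [1, 3, 4]
At position 10, page 5 is evicted.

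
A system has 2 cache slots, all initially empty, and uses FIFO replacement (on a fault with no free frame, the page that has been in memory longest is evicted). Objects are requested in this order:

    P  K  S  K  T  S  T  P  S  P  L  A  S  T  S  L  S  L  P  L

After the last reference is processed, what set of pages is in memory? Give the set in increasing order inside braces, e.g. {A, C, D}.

{L, P}

P -> miss, frames {P}
K -> miss, frames {P,K}
S -> miss, evict P, frames {K,S}
K -> hit
T -> miss, evict K, frames {S,T}
S -> hit
T -> hit
P -> miss, evict S, frames {T,P}
S -> miss, evict T, frames {P,S}
P -> hit
L -> miss, evict P, frames {S,L}
A -> miss, evict S, frames {L,A}
S -> miss, evict L, frames {A,S}
T -> miss, evict A, frames {S,T}
S -> hit
L -> miss, evict S, frames {T,L}
S -> miss, evict T, frames {L,S}
L -> hit
P -> miss, evict L, frames {S,P}
L -> miss, evict S, frames {P,L}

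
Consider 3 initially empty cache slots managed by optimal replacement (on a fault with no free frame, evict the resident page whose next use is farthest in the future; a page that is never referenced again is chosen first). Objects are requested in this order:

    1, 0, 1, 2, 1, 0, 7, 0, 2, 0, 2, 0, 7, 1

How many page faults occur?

1 -> fault, frames (1)
0 -> fault, frames (1 0)
1 -> hit
2 -> fault, frames (1 0 2)
1 -> hit
0 -> hit
7 -> fault, evict 1, frames (0 2 7)
0 -> hit
2 -> hit
0 -> hit
2 -> hit
0 -> hit
7 -> hit
1 -> fault, evict 7, frames (0 2 1)
Page faults: 5.

5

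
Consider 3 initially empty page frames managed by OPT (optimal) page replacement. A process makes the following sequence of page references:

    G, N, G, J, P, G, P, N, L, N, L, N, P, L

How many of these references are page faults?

G: miss, frames {G}
N: miss, frames {G,N}
G: hit
J: miss, frames {G,N,J}
P: miss, evict J, frames {G,N,P}
G: hit
P: hit
N: hit
L: miss, evict G, frames {N,P,L}
N: hit
L: hit
N: hit
P: hit
L: hit
Page faults: 5.

5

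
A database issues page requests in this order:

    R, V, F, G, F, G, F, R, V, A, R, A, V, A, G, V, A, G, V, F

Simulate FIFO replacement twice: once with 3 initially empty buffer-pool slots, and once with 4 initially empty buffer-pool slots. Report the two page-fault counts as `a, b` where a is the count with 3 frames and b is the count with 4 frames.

9, 8

3 frames: F F F F . . . F F F . . . . F . . . . F → 9 faults.
4 frames: F F F F . . . . . F F . F . . . . . . F → 8 faults.
8 < 9: adding a frame reduced faults, as is typical.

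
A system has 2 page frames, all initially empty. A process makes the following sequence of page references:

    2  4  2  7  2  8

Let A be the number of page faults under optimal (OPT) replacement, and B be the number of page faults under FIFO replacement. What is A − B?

-1

Under OPT: F F . F . F → 4 faults.
Under FIFO: F F . F F F → 5 faults.
A − B = 4 − 5 = -1.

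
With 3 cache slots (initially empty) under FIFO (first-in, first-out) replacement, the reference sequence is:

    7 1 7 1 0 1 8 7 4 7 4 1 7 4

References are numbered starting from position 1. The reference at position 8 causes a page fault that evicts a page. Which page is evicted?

1

pos 1: 7 -> fault, frames (7)
pos 2: 1 -> fault, frames (7 1)
pos 3: 7 -> hit
pos 4: 1 -> hit
pos 5: 0 -> fault, frames (7 1 0)
pos 6: 1 -> hit
pos 7: 8 -> fault, evict 7, frames (1 0 8)
pos 8: 7 -> fault, evict 1, frames (0 8 7)
At position 8, page 1 is evicted.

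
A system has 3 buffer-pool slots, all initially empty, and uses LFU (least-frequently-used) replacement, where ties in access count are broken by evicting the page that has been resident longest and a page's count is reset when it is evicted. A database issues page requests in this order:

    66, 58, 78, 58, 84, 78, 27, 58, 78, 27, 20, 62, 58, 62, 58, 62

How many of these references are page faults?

7

66 → miss, frames (66)
58 → miss, frames (66 58)
78 → miss, frames (66 58 78)
58 → hit
84 → miss, evict 66, frames (58 78 84)
78 → hit
27 → miss, evict 84, frames (58 78 27)
58 → hit
78 → hit
27 → hit
20 → miss, evict 27, frames (58 78 20)
62 → miss, evict 20, frames (58 78 62)
58 → hit
62 → hit
58 → hit
62 → hit
Page faults: 7.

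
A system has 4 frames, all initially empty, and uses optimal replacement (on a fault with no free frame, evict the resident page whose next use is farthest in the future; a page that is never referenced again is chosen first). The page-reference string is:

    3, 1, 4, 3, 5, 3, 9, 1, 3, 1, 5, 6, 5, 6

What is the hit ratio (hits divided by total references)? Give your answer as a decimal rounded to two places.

3 -> fault, frames (3)
1 -> fault, frames (3 1)
4 -> fault, frames (3 1 4)
3 -> hit
5 -> fault, frames (3 1 4 5)
3 -> hit
9 -> fault, evict 4, frames (3 1 5 9)
1 -> hit
3 -> hit
1 -> hit
5 -> hit
6 -> fault, evict 9, frames (3 1 5 6)
5 -> hit
6 -> hit
Hits: 8 of 14 references → 8/14 = 0.5714.

0.57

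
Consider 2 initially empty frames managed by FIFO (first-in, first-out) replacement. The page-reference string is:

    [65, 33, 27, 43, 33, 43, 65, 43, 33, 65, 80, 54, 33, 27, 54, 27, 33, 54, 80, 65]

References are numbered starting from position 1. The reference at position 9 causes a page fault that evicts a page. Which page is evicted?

pos 1: 65: fault, frames {65}
pos 2: 33: fault, frames {65,33}
pos 3: 27: fault, evict 65, frames {33,27}
pos 4: 43: fault, evict 33, frames {27,43}
pos 5: 33: fault, evict 27, frames {43,33}
pos 6: 43: hit
pos 7: 65: fault, evict 43, frames {33,65}
pos 8: 43: fault, evict 33, frames {65,43}
pos 9: 33: fault, evict 65, frames {43,33}
At position 9, page 65 is evicted.

65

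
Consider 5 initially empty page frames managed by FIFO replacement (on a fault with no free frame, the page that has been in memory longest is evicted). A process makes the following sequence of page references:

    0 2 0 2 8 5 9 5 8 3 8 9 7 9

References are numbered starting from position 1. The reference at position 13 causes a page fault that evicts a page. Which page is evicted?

2

pos 1: 0 -> fault, frames [0]
pos 2: 2 -> fault, frames [0, 2]
pos 3: 0 -> hit
pos 4: 2 -> hit
pos 5: 8 -> fault, frames [0, 2, 8]
pos 6: 5 -> fault, frames [0, 2, 8, 5]
pos 7: 9 -> fault, frames [0, 2, 8, 5, 9]
pos 8: 5 -> hit
pos 9: 8 -> hit
pos 10: 3 -> fault, evict 0, frames [2, 8, 5, 9, 3]
pos 11: 8 -> hit
pos 12: 9 -> hit
pos 13: 7 -> fault, evict 2, frames [8, 5, 9, 3, 7]
At position 13, page 2 is evicted.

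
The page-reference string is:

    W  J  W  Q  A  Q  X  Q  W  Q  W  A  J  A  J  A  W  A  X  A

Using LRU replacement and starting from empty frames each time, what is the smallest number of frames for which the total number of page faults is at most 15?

f=1: 20 faults
f=2: 10 faults
f=3: 9 faults
f=4: 7 faults
f=5: 5 faults
Smallest f with faults ≤ 15 is 2.

2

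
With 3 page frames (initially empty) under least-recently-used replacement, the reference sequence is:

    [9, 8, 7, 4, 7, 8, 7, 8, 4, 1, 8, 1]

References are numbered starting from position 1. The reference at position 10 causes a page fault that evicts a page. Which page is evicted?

7

pos 1: 9 → fault, frames (9)
pos 2: 8 → fault, frames (9 8)
pos 3: 7 → fault, frames (9 8 7)
pos 4: 4 → fault, evict 9, frames (8 7 4)
pos 5: 7 → hit
pos 6: 8 → hit
pos 7: 7 → hit
pos 8: 8 → hit
pos 9: 4 → hit
pos 10: 1 → fault, evict 7, frames (8 4 1)
At position 10, page 7 is evicted.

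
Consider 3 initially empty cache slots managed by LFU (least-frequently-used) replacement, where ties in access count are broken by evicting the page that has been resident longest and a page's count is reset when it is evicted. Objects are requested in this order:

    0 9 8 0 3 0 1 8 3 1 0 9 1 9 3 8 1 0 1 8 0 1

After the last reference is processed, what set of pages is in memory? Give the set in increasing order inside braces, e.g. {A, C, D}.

0 → fault, frames {0}
9 → fault, frames {0,9}
8 → fault, frames {0,9,8}
0 → hit
3 → fault, evict 9, frames {0,8,3}
0 → hit
1 → fault, evict 8, frames {0,3,1}
8 → fault, evict 3, frames {0,1,8}
3 → fault, evict 1, frames {0,8,3}
1 → fault, evict 8, frames {0,3,1}
0 → hit
9 → fault, evict 3, frames {0,1,9}
1 → hit
9 → hit
3 → fault, evict 1, frames {0,9,3}
8 → fault, evict 3, frames {0,9,8}
1 → fault, evict 8, frames {0,9,1}
0 → hit
1 → hit
8 → fault, evict 9, frames {0,1,8}
0 → hit
1 → hit

{0, 1, 8}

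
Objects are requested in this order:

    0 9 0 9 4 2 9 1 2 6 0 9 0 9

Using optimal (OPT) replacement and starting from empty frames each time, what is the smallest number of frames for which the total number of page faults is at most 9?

f=1: 14 faults
f=2: 8 faults
f=3: 7 faults
f=4: 6 faults
f=5: 6 faults
f=6: 6 faults
Smallest f with faults ≤ 9 is 2.

2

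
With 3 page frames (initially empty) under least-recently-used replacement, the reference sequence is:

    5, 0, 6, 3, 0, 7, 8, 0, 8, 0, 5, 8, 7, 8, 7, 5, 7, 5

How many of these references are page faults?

8

5: miss, frames {5}
0: miss, frames {5,0}
6: miss, frames {5,0,6}
3: miss, evict 5, frames {0,6,3}
0: hit
7: miss, evict 6, frames {3,0,7}
8: miss, evict 3, frames {0,7,8}
0: hit
8: hit
0: hit
5: miss, evict 7, frames {8,0,5}
8: hit
7: miss, evict 0, frames {5,8,7}
8: hit
7: hit
5: hit
7: hit
5: hit
Page faults: 8.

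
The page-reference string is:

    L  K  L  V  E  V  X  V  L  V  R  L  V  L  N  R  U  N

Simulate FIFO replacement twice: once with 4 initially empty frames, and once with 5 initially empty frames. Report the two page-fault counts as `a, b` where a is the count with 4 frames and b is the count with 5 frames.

4 frames: F F . F F . F . F . F . F . F . F . → 10 faults.
5 frames: F F . F F . F . . . F F . . F . F . → 9 faults.
9 < 10: adding a frame reduced faults, as is typical.

10, 9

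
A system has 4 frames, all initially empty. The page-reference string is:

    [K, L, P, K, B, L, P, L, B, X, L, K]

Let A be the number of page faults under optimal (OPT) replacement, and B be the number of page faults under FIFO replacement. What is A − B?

Under OPT: F F F . F . . . . F . . → 5 faults.
Under FIFO: F F F . F . . . . F . F → 6 faults.
A − B = 5 − 6 = -1.

-1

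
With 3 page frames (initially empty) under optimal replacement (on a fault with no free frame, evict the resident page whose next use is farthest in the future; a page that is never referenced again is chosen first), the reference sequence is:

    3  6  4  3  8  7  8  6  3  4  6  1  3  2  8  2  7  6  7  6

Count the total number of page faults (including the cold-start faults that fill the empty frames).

3 -> miss, frames (3)
6 -> miss, frames (3 6)
4 -> miss, frames (3 6 4)
3 -> hit
8 -> miss, evict 4, frames (3 6 8)
7 -> miss, evict 3, frames (6 8 7)
8 -> hit
6 -> hit
3 -> miss, evict 7, frames (6 8 3)
4 -> miss, evict 8, frames (6 3 4)
6 -> hit
1 -> miss, evict 4, frames (6 3 1)
3 -> hit
2 -> miss, evict 1, frames (6 3 2)
8 -> miss, evict 3, frames (6 2 8)
2 -> hit
7 -> miss, evict 8, frames (6 2 7)
6 -> hit
7 -> hit
6 -> hit
Page faults: 11.

11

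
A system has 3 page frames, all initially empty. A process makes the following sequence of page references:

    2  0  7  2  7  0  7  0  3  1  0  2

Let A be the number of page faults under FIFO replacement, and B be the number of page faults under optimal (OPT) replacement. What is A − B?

Under FIFO: F F F . . . . . F F F F → 7 faults.
Under OPT: F F F . . . . . F F . . → 5 faults.
A − B = 7 − 5 = 2.

2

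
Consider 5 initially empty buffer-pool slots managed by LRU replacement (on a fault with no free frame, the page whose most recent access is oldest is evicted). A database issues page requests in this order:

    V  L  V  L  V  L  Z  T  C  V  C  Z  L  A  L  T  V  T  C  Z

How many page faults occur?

V: miss, frames {V}
L: miss, frames {V,L}
V: hit
L: hit
V: hit
L: hit
Z: miss, frames {V,L,Z}
T: miss, frames {V,L,Z,T}
C: miss, frames {V,L,Z,T,C}
V: hit
C: hit
Z: hit
L: hit
A: miss, evict T, frames {V,C,Z,L,A}
L: hit
T: miss, evict V, frames {C,Z,A,L,T}
V: miss, evict C, frames {Z,A,L,T,V}
T: hit
C: miss, evict Z, frames {A,L,V,T,C}
Z: miss, evict A, frames {L,V,T,C,Z}
Page faults: 10.

10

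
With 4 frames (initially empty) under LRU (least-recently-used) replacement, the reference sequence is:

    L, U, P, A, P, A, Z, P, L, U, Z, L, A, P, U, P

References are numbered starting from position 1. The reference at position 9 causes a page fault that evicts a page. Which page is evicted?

pos 1: L -> miss, frames {L}
pos 2: U -> miss, frames {L,U}
pos 3: P -> miss, frames {L,U,P}
pos 4: A -> miss, frames {L,U,P,A}
pos 5: P -> hit
pos 6: A -> hit
pos 7: Z -> miss, evict L, frames {U,P,A,Z}
pos 8: P -> hit
pos 9: L -> miss, evict U, frames {A,Z,P,L}
At position 9, page U is evicted.

U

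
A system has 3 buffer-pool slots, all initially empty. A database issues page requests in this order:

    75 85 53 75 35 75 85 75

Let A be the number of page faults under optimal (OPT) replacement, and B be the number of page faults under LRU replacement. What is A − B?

Under OPT: F F F . F . . . → 4 faults.
Under LRU: F F F . F . F . → 5 faults.
A − B = 4 − 5 = -1.

-1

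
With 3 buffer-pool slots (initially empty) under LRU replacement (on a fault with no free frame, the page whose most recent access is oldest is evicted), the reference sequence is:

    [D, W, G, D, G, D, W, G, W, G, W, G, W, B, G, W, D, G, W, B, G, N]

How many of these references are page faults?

D: miss, frames {D}
W: miss, frames {D,W}
G: miss, frames {D,W,G}
D: hit
G: hit
D: hit
W: hit
G: hit
W: hit
G: hit
W: hit
G: hit
W: hit
B: miss, evict D, frames {G,W,B}
G: hit
W: hit
D: miss, evict B, frames {G,W,D}
G: hit
W: hit
B: miss, evict D, frames {G,W,B}
G: hit
N: miss, evict W, frames {B,G,N}
Page faults: 7.

7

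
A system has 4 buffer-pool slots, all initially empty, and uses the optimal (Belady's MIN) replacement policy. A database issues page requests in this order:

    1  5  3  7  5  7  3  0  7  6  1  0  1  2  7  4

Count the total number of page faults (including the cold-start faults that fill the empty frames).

8

1: fault, frames (1)
5: fault, frames (1 5)
3: fault, frames (1 5 3)
7: fault, frames (1 5 3 7)
5: hit
7: hit
3: hit
0: fault, evict 3, frames (1 5 7 0)
7: hit
6: fault, evict 5, frames (1 7 0 6)
1: hit
0: hit
1: hit
2: fault, evict 6, frames (1 7 0 2)
7: hit
4: fault, evict 2, frames (1 7 0 4)
Page faults: 8.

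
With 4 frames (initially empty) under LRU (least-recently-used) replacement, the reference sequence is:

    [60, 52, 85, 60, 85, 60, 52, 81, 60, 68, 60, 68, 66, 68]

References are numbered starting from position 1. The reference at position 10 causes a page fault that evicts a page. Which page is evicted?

pos 1: 60 -> fault, frames {60}
pos 2: 52 -> fault, frames {60,52}
pos 3: 85 -> fault, frames {60,52,85}
pos 4: 60 -> hit
pos 5: 85 -> hit
pos 6: 60 -> hit
pos 7: 52 -> hit
pos 8: 81 -> fault, frames {85,60,52,81}
pos 9: 60 -> hit
pos 10: 68 -> fault, evict 85, frames {52,81,60,68}
At position 10, page 85 is evicted.

85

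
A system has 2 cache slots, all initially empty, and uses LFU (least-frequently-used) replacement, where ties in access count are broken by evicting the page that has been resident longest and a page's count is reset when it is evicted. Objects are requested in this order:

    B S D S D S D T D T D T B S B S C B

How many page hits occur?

B -> miss, frames [B]
S -> miss, frames [B, S]
D -> miss, evict B, frames [S, D]
S -> hit
D -> hit
S -> hit
D -> hit
T -> miss, evict S, frames [D, T]
D -> hit
T -> hit
D -> hit
T -> hit
B -> miss, evict T, frames [D, B]
S -> miss, evict B, frames [D, S]
B -> miss, evict S, frames [D, B]
S -> miss, evict B, frames [D, S]
C -> miss, evict S, frames [D, C]
B -> miss, evict C, frames [D, B]
Hits: 8.

8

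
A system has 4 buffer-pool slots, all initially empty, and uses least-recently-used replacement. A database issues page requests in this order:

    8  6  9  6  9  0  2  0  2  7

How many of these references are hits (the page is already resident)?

4

8 -> fault, frames (8)
6 -> fault, frames (8 6)
9 -> fault, frames (8 6 9)
6 -> hit
9 -> hit
0 -> fault, frames (8 6 9 0)
2 -> fault, evict 8, frames (6 9 0 2)
0 -> hit
2 -> hit
7 -> fault, evict 6, frames (9 0 2 7)
Hits: 4.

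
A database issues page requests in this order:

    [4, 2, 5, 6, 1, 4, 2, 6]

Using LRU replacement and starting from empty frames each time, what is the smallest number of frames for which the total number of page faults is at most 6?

f=1: 8 faults
f=2: 8 faults
f=3: 8 faults
f=4: 7 faults
f=5: 5 faults
Smallest f with faults ≤ 6 is 5.

5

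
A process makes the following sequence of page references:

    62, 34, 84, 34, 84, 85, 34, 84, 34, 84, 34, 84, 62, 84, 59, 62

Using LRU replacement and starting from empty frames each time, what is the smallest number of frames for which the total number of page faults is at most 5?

4

f=1: 16 faults
f=2: 9 faults
f=3: 6 faults
f=4: 5 faults
f=5: 5 faults
Smallest f with faults ≤ 5 is 4.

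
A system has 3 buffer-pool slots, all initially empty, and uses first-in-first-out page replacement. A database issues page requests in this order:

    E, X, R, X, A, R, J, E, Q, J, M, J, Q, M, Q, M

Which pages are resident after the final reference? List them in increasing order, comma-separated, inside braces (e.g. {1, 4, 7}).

{J, M, Q}

E -> fault, frames [E]
X -> fault, frames [E, X]
R -> fault, frames [E, X, R]
X -> hit
A -> fault, evict E, frames [X, R, A]
R -> hit
J -> fault, evict X, frames [R, A, J]
E -> fault, evict R, frames [A, J, E]
Q -> fault, evict A, frames [J, E, Q]
J -> hit
M -> fault, evict J, frames [E, Q, M]
J -> fault, evict E, frames [Q, M, J]
Q -> hit
M -> hit
Q -> hit
M -> hit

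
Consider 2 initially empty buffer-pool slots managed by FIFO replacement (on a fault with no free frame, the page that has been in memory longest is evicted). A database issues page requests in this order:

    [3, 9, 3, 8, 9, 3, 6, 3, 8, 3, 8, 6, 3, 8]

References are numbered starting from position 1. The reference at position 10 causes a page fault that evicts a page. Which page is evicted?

pos 1: 3 -> miss, frames [3]
pos 2: 9 -> miss, frames [3, 9]
pos 3: 3 -> hit
pos 4: 8 -> miss, evict 3, frames [9, 8]
pos 5: 9 -> hit
pos 6: 3 -> miss, evict 9, frames [8, 3]
pos 7: 6 -> miss, evict 8, frames [3, 6]
pos 8: 3 -> hit
pos 9: 8 -> miss, evict 3, frames [6, 8]
pos 10: 3 -> miss, evict 6, frames [8, 3]
At position 10, page 6 is evicted.

6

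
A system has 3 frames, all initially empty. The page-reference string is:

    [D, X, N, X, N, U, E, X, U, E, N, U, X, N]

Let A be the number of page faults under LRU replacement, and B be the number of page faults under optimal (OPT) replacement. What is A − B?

Under LRU: F F F . . F F F . . F . F . → 8 faults.
Under OPT: F F F . . F F . . . F . . . → 6 faults.
A − B = 8 − 6 = 2.

2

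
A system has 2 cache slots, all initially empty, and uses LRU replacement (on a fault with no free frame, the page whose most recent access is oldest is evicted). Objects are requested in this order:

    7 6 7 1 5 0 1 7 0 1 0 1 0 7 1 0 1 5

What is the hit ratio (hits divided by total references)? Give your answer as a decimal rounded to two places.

7: fault, frames (7)
6: fault, frames (7 6)
7: hit
1: fault, evict 6, frames (7 1)
5: fault, evict 7, frames (1 5)
0: fault, evict 1, frames (5 0)
1: fault, evict 5, frames (0 1)
7: fault, evict 0, frames (1 7)
0: fault, evict 1, frames (7 0)
1: fault, evict 7, frames (0 1)
0: hit
1: hit
0: hit
7: fault, evict 1, frames (0 7)
1: fault, evict 0, frames (7 1)
0: fault, evict 7, frames (1 0)
1: hit
5: fault, evict 0, frames (1 5)
Hits: 5 of 18 references → 5/18 = 0.2778.

0.28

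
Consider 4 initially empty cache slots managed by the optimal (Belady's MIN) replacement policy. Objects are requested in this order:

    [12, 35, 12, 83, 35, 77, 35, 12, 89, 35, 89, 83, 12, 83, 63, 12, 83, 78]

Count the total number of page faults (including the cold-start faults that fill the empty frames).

12 → fault, frames [12]
35 → fault, frames [12, 35]
12 → hit
83 → fault, frames [12, 35, 83]
35 → hit
77 → fault, frames [12, 35, 83, 77]
35 → hit
12 → hit
89 → fault, evict 77, frames [12, 35, 83, 89]
35 → hit
89 → hit
83 → hit
12 → hit
83 → hit
63 → fault, evict 89, frames [12, 35, 83, 63]
12 → hit
83 → hit
78 → fault, evict 63, frames [12, 35, 83, 78]
Page faults: 7.

7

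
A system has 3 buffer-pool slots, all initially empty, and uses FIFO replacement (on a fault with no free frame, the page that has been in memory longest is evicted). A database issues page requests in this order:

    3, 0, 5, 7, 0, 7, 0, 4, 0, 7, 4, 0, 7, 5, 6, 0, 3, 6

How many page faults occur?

9

3 → fault, frames [3]
0 → fault, frames [3, 0]
5 → fault, frames [3, 0, 5]
7 → fault, evict 3, frames [0, 5, 7]
0 → hit
7 → hit
0 → hit
4 → fault, evict 0, frames [5, 7, 4]
0 → fault, evict 5, frames [7, 4, 0]
7 → hit
4 → hit
0 → hit
7 → hit
5 → fault, evict 7, frames [4, 0, 5]
6 → fault, evict 4, frames [0, 5, 6]
0 → hit
3 → fault, evict 0, frames [5, 6, 3]
6 → hit
Page faults: 9.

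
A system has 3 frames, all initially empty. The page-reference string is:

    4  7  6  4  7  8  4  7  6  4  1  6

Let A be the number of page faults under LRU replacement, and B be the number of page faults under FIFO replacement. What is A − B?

Under LRU: F F F . . F . . F . F . → 6 faults.
Under FIFO: F F F . . F F F F . F . → 8 faults.
A − B = 6 − 8 = -2.

-2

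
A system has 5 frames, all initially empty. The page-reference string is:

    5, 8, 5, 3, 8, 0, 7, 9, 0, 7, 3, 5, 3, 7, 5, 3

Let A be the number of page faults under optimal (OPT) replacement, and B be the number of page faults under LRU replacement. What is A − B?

-1

Under OPT: F F . F . F F F . . . . . . . . → 6 faults.
Under LRU: F F . F . F F F . . . F . . . . → 7 faults.
A − B = 6 − 7 = -1.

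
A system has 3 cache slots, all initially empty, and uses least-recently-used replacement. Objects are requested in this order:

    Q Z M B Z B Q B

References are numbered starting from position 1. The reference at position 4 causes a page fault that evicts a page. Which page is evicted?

pos 1: Q: miss, frames [Q]
pos 2: Z: miss, frames [Q, Z]
pos 3: M: miss, frames [Q, Z, M]
pos 4: B: miss, evict Q, frames [Z, M, B]
At position 4, page Q is evicted.

Q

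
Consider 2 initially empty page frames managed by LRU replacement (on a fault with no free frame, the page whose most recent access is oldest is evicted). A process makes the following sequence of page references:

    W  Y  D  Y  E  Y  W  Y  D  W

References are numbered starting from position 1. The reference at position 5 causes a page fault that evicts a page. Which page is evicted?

pos 1: W -> fault, frames (W)
pos 2: Y -> fault, frames (W Y)
pos 3: D -> fault, evict W, frames (Y D)
pos 4: Y -> hit
pos 5: E -> fault, evict D, frames (Y E)
At position 5, page D is evicted.

D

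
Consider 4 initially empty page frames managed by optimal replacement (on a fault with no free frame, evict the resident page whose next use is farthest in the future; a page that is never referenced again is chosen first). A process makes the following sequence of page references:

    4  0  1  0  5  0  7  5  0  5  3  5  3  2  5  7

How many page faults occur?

7

4 → miss, frames (4)
0 → miss, frames (4 0)
1 → miss, frames (4 0 1)
0 → hit
5 → miss, frames (4 0 1 5)
0 → hit
7 → miss, evict 1, frames (4 0 5 7)
5 → hit
0 → hit
5 → hit
3 → miss, evict 0, frames (4 5 7 3)
5 → hit
3 → hit
2 → miss, evict 3, frames (4 5 7 2)
5 → hit
7 → hit
Page faults: 7.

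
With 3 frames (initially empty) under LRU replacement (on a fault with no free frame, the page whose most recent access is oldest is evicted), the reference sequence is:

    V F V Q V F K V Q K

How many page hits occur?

V -> miss, frames [V]
F -> miss, frames [V, F]
V -> hit
Q -> miss, frames [F, V, Q]
V -> hit
F -> hit
K -> miss, evict Q, frames [V, F, K]
V -> hit
Q -> miss, evict F, frames [K, V, Q]
K -> hit
Hits: 5.

5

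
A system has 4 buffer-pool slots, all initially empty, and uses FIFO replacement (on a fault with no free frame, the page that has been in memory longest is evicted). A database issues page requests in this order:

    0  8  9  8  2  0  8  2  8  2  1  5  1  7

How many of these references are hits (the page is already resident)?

0: fault, frames {0}
8: fault, frames {0,8}
9: fault, frames {0,8,9}
8: hit
2: fault, frames {0,8,9,2}
0: hit
8: hit
2: hit
8: hit
2: hit
1: fault, evict 0, frames {8,9,2,1}
5: fault, evict 8, frames {9,2,1,5}
1: hit
7: fault, evict 9, frames {2,1,5,7}
Hits: 7.

7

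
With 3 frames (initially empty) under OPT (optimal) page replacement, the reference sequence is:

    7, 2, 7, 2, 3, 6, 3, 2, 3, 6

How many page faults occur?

4

7: miss, frames (7)
2: miss, frames (7 2)
7: hit
2: hit
3: miss, frames (7 2 3)
6: miss, evict 7, frames (2 3 6)
3: hit
2: hit
3: hit
6: hit
Page faults: 4.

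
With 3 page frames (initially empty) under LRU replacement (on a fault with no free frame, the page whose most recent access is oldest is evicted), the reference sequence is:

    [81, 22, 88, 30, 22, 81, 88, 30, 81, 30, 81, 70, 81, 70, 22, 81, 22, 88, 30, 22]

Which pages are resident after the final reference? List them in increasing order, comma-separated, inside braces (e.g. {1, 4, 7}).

81: miss, frames (81)
22: miss, frames (81 22)
88: miss, frames (81 22 88)
30: miss, evict 81, frames (22 88 30)
22: hit
81: miss, evict 88, frames (30 22 81)
88: miss, evict 30, frames (22 81 88)
30: miss, evict 22, frames (81 88 30)
81: hit
30: hit
81: hit
70: miss, evict 88, frames (30 81 70)
81: hit
70: hit
22: miss, evict 30, frames (81 70 22)
81: hit
22: hit
88: miss, evict 70, frames (81 22 88)
30: miss, evict 81, frames (22 88 30)
22: hit

{22, 30, 88}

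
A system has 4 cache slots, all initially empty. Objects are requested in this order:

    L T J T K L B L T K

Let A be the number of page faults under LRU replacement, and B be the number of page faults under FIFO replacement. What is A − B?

-2

Under LRU: F F F . F . F . . . → 5 faults.
Under FIFO: F F F . F . F F F . → 7 faults.
A − B = 5 − 7 = -2.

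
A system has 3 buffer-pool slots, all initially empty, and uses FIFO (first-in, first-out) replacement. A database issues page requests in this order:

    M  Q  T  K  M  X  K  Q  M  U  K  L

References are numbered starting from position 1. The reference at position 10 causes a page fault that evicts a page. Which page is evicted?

pos 1: M -> miss, frames [M]
pos 2: Q -> miss, frames [M, Q]
pos 3: T -> miss, frames [M, Q, T]
pos 4: K -> miss, evict M, frames [Q, T, K]
pos 5: M -> miss, evict Q, frames [T, K, M]
pos 6: X -> miss, evict T, frames [K, M, X]
pos 7: K -> hit
pos 8: Q -> miss, evict K, frames [M, X, Q]
pos 9: M -> hit
pos 10: U -> miss, evict M, frames [X, Q, U]
At position 10, page M is evicted.

M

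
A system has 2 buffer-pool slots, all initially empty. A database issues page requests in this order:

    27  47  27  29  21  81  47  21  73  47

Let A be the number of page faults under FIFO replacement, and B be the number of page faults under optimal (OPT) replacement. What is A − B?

2

Under FIFO: F F . F F F F F F F → 9 faults.
Under OPT: F F . F F F . F F . → 7 faults.
A − B = 9 − 7 = 2.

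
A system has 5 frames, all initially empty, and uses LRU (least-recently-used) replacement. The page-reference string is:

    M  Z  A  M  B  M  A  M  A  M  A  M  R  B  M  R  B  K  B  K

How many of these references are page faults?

M → miss, frames [M]
Z → miss, frames [M, Z]
A → miss, frames [M, Z, A]
M → hit
B → miss, frames [Z, A, M, B]
M → hit
A → hit
M → hit
A → hit
M → hit
A → hit
M → hit
R → miss, frames [Z, B, A, M, R]
B → hit
M → hit
R → hit
B → hit
K → miss, evict Z, frames [A, M, R, B, K]
B → hit
K → hit
Page faults: 6.

6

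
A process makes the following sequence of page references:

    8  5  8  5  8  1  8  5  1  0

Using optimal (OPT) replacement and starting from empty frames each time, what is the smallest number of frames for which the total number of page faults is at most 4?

3

f=1: 10 faults
f=2: 5 faults
f=3: 4 faults
f=4: 4 faults
Smallest f with faults ≤ 4 is 3.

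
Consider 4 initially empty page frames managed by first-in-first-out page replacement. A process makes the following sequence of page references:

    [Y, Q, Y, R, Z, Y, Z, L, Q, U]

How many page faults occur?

Y → fault, frames {Y}
Q → fault, frames {Y,Q}
Y → hit
R → fault, frames {Y,Q,R}
Z → fault, frames {Y,Q,R,Z}
Y → hit
Z → hit
L → fault, evict Y, frames {Q,R,Z,L}
Q → hit
U → fault, evict Q, frames {R,Z,L,U}
Page faults: 6.

6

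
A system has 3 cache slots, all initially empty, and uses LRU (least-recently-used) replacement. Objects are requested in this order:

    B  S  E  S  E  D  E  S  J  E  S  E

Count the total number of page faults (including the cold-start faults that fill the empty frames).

5

B: fault, frames {B}
S: fault, frames {B,S}
E: fault, frames {B,S,E}
S: hit
E: hit
D: fault, evict B, frames {S,E,D}
E: hit
S: hit
J: fault, evict D, frames {E,S,J}
E: hit
S: hit
E: hit
Page faults: 5.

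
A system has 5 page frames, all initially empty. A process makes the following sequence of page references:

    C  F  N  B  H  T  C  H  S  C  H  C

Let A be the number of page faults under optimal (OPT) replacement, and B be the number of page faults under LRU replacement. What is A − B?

Under OPT: F F F F F F . . F . . . → 7 faults.
Under LRU: F F F F F F F . F . . . → 8 faults.
A − B = 7 − 8 = -1.

-1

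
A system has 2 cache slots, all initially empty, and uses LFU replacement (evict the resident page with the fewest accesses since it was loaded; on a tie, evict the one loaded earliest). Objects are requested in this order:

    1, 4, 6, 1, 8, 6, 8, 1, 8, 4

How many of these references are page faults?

1 -> fault, frames (1)
4 -> fault, frames (1 4)
6 -> fault, evict 1, frames (4 6)
1 -> fault, evict 4, frames (6 1)
8 -> fault, evict 6, frames (1 8)
6 -> fault, evict 1, frames (8 6)
8 -> hit
1 -> fault, evict 6, frames (8 1)
8 -> hit
4 -> fault, evict 1, frames (8 4)
Page faults: 8.

8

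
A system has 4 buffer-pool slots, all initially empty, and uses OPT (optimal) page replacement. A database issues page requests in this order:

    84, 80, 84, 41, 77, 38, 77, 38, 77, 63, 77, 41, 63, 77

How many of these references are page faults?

84 → miss, frames [84]
80 → miss, frames [84, 80]
84 → hit
41 → miss, frames [84, 80, 41]
77 → miss, frames [84, 80, 41, 77]
38 → miss, evict 80, frames [84, 41, 77, 38]
77 → hit
38 → hit
77 → hit
63 → miss, evict 38, frames [84, 41, 77, 63]
77 → hit
41 → hit
63 → hit
77 → hit
Page faults: 6.

6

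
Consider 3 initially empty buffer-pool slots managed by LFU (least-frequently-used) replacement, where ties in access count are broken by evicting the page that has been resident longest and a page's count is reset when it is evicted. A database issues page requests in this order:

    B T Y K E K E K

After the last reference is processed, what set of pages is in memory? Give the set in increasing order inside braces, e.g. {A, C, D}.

{E, K, Y}

B: miss, frames (B)
T: miss, frames (B T)
Y: miss, frames (B T Y)
K: miss, evict B, frames (T Y K)
E: miss, evict T, frames (Y K E)
K: hit
E: hit
K: hit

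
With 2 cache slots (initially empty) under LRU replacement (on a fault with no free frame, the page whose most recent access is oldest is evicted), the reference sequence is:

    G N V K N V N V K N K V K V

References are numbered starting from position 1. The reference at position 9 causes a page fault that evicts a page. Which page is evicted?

N

pos 1: G → miss, frames {G}
pos 2: N → miss, frames {G,N}
pos 3: V → miss, evict G, frames {N,V}
pos 4: K → miss, evict N, frames {V,K}
pos 5: N → miss, evict V, frames {K,N}
pos 6: V → miss, evict K, frames {N,V}
pos 7: N → hit
pos 8: V → hit
pos 9: K → miss, evict N, frames {V,K}
At position 9, page N is evicted.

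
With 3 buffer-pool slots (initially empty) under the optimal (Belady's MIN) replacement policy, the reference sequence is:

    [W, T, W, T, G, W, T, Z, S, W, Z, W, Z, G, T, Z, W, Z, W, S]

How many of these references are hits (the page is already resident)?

W → miss, frames {W}
T → miss, frames {W,T}
W → hit
T → hit
G → miss, frames {W,T,G}
W → hit
T → hit
Z → miss, evict T, frames {W,G,Z}
S → miss, evict G, frames {W,Z,S}
W → hit
Z → hit
W → hit
Z → hit
G → miss, evict S, frames {W,Z,G}
T → miss, evict G, frames {W,Z,T}
Z → hit
W → hit
Z → hit
W → hit
S → miss, evict T, frames {W,Z,S}
Hits: 12.

12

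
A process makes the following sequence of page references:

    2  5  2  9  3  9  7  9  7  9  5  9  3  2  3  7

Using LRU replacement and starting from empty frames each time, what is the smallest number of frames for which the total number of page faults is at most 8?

4

f=1: 16 faults
f=2: 9 faults
f=3: 9 faults
f=4: 8 faults
f=5: 5 faults
Smallest f with faults ≤ 8 is 4.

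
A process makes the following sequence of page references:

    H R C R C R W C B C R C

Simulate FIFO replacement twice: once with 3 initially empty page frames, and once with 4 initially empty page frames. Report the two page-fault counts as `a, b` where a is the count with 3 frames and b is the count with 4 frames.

7, 5

3 frames: F F F . . . F . F . F F → 7 faults.
4 frames: F F F . . . F . F . . . → 5 faults.
5 < 7: adding a frame reduced faults, as is typical.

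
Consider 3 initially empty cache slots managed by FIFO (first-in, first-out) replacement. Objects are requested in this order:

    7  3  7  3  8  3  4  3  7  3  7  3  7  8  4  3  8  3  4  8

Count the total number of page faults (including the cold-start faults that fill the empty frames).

7: fault, frames {7}
3: fault, frames {7,3}
7: hit
3: hit
8: fault, frames {7,3,8}
3: hit
4: fault, evict 7, frames {3,8,4}
3: hit
7: fault, evict 3, frames {8,4,7}
3: fault, evict 8, frames {4,7,3}
7: hit
3: hit
7: hit
8: fault, evict 4, frames {7,3,8}
4: fault, evict 7, frames {3,8,4}
3: hit
8: hit
3: hit
4: hit
8: hit
Page faults: 8.

8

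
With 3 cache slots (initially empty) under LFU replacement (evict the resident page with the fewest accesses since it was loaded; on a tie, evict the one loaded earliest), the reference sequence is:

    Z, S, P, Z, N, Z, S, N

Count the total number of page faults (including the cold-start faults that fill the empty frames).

5

Z -> miss, frames {Z}
S -> miss, frames {Z,S}
P -> miss, frames {Z,S,P}
Z -> hit
N -> miss, evict S, frames {Z,P,N}
Z -> hit
S -> miss, evict P, frames {Z,N,S}
N -> hit
Page faults: 5.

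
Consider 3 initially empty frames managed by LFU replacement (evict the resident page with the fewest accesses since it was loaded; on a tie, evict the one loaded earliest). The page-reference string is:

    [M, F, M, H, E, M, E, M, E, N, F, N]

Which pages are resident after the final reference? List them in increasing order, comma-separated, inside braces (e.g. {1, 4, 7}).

M → miss, frames {M}
F → miss, frames {M,F}
M → hit
H → miss, frames {M,F,H}
E → miss, evict F, frames {M,H,E}
M → hit
E → hit
M → hit
E → hit
N → miss, evict H, frames {M,E,N}
F → miss, evict N, frames {M,E,F}
N → miss, evict F, frames {M,E,N}

{E, M, N}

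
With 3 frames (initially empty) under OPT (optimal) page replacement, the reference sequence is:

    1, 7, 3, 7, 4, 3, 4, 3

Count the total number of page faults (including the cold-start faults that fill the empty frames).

1 → fault, frames {1}
7 → fault, frames {1,7}
3 → fault, frames {1,7,3}
7 → hit
4 → fault, evict 7, frames {1,3,4}
3 → hit
4 → hit
3 → hit
Page faults: 4.

4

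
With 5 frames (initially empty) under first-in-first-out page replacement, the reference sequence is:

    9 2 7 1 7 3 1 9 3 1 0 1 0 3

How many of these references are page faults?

9 → miss, frames {9}
2 → miss, frames {9,2}
7 → miss, frames {9,2,7}
1 → miss, frames {9,2,7,1}
7 → hit
3 → miss, frames {9,2,7,1,3}
1 → hit
9 → hit
3 → hit
1 → hit
0 → miss, evict 9, frames {2,7,1,3,0}
1 → hit
0 → hit
3 → hit
Page faults: 6.

6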